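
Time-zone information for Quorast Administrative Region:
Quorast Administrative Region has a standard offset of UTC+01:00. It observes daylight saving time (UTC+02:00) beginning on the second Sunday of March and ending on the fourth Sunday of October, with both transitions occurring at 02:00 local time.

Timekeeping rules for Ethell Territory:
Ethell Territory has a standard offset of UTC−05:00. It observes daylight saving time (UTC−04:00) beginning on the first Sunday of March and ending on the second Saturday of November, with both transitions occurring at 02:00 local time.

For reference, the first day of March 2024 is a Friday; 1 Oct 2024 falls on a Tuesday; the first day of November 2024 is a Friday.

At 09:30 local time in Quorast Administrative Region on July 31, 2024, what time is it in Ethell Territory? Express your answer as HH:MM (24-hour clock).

03:30

1 March 2024 is a Friday, so the first Sunday is March 3 and the second is March 10.
1 October 2024 is a Tuesday, so the first Sunday is October 6 and the fourth is October 27.
July 31, 2024 lies within the daylight-saving period (10 March – 27 October), so Quorast Administrative Region is on daylight time, UTC+02:00.
09:30 Quorast Administrative Region − 2h = 07:30 UTC.
1 March 2024 is a Friday, so the first Sunday is March 3.
1 November 2024 is a Friday, so the first Saturday is November 2 and the second is November 9.
At the standard offset (UTC−05:00), 07:30 UTC − 5h = 02:30 Ethell Territory standard time.
Daylight saving runs 3 March – 9 November; the standard-time date in Ethell Territory, July 31, 2024, is inside that window, so Ethell Territory is at UTC−04:00.
07:30 UTC − 4h = 03:30 Ethell Territory.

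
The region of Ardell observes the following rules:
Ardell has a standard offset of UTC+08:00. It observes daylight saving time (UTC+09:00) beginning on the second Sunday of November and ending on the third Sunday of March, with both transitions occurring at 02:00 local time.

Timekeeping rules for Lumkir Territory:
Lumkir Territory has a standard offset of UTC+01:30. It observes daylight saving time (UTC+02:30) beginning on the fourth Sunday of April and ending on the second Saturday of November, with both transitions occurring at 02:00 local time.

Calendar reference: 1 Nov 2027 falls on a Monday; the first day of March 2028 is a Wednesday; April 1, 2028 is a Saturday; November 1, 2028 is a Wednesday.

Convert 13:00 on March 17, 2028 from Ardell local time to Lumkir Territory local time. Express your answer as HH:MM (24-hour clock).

05:30

1 November 2027 is a Monday, so the first Sunday is November 7 and the second is November 14.
1 March 2028 is a Wednesday, so the first Sunday is March 5 and the third is March 19.
March 17, 2028 falls between 14 November 2027 and 19 March 2028, so daylight saving is in effect and Ardell is at UTC+09:00.
13:00 Ardell − 9h = 04:00 UTC.
1 April 2028 is a Saturday, so the first Sunday is April 2 and the fourth is April 23.
1 November 2028 is a Wednesday, so the first Saturday is November 4 and the second is November 11.
At the standard offset (UTC+01:30), 04:00 UTC + 1h30m = 05:30 Lumkir Territory standard time.
The standard-time date in Lumkir Territory, March 17, 2028, does not fall between 23 April and 11 November, so daylight saving is not in effect and Lumkir Territory is at UTC+01:30.
04:00 UTC + 1h30m = 05:30 Lumkir Territory.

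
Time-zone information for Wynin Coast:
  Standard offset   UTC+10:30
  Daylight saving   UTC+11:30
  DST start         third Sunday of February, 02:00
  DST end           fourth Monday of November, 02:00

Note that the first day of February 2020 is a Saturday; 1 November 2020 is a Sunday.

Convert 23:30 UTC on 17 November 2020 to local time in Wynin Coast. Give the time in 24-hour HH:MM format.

1 February 2020 is a Saturday, so the first Sunday is February 2 and the third is February 16.
1 November 2020 is a Sunday, so the first Monday is November 2 and the fourth is November 23.
At the standard offset (UTC+10:30), 23:30 UTC + 10h30m = 10:00 Wynin Coast standard time (rolling into the next day, 18 November 2020).
Daylight saving runs 16 February – 23 November; the standard-time date in Wynin Coast, 18 November 2020, is inside that window, so Wynin Coast is at UTC+11:30.
23:30 UTC + 11h30m = 11:00 local (rolling into the next day, 18 November 2020).

11:00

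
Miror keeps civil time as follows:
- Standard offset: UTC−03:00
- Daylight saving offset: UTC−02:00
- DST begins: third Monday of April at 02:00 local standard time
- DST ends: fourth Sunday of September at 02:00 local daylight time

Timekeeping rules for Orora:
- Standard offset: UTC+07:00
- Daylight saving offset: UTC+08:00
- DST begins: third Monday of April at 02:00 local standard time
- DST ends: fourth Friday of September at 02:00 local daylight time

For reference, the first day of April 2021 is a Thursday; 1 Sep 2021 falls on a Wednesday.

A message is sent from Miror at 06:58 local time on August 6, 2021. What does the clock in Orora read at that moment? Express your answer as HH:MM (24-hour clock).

16:58

1 April 2021 is a Thursday, so the first Monday is April 5 and the third is April 19.
1 September 2021 is a Wednesday, so the first Sunday is September 5 and the fourth is September 26.
Daylight saving runs 19 April – 26 September; August 6, 2021 is inside that window, so Miror is at UTC−02:00.
06:58 Miror + 2h = 08:58 UTC.
1 April 2021 is a Thursday, so the first Monday is April 5 and the third is April 19.
1 September 2021 is a Wednesday, so the first Friday is September 3 and the fourth is September 24.
At the standard offset (UTC+07:00), 08:58 UTC + 7h = 15:58 Orora standard time.
Daylight saving runs 19 April – 24 September; the standard-time date in Orora, August 6, 2021, is inside that window, so Orora is at UTC+08:00.
08:58 UTC + 8h = 16:58 Orora.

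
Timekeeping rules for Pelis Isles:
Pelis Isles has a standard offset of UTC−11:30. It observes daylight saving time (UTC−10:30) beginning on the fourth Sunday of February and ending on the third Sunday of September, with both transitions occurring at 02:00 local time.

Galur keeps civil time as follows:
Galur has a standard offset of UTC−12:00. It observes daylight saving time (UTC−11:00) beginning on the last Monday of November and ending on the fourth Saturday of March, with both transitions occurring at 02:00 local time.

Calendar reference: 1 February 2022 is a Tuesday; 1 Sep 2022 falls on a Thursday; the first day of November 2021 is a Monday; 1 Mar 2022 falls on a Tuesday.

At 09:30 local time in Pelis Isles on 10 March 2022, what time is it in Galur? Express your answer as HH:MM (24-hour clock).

1 February 2022 is a Tuesday, so the first Sunday is February 6 and the fourth is February 27.
1 September 2022 is a Thursday, so the first Sunday is September 4 and the third is September 18.
10 March 2022 lies within the daylight-saving period (27 February – 18 September), so Pelis Isles is on daylight time, UTC−10:30.
09:30 Pelis Isles + 10h30m = 20:00 UTC.
1 November 2021 is a Monday, so Mondays fall on 1, 8, 15, 22, 29; the last is November 29.
1 March 2022 is a Tuesday, so the first Saturday is March 5 and the fourth is March 26.
At the standard offset (UTC−12:00), 20:00 UTC − 12h = 08:00 Galur standard time.
The standard-time date in Galur, 10 March 2022, lies within the daylight-saving period (29 November 2021 – 26 March 2022), so Galur is on daylight time, UTC−11:00.
20:00 UTC − 11h = 09:00 Galur.

09:00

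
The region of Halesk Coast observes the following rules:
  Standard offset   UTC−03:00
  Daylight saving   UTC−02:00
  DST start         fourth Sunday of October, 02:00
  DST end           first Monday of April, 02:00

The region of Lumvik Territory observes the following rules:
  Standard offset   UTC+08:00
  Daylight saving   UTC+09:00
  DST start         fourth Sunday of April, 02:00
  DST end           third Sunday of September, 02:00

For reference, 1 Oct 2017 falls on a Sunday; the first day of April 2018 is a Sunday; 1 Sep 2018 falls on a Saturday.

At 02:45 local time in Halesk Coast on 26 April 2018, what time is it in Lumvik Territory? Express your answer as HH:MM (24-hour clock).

14:45

1 October 2017 is a Sunday, so the first Sunday is October 1 and the fourth is October 22.
1 April 2018 is a Sunday, so the first Monday is April 2.
26 April 2018 is outside the daylight-saving period (22 October 2017 – 2 April 2018), so Halesk Coast is on standard time, UTC−03:00.
02:45 Halesk Coast + 3h = 05:45 UTC.
1 April 2018 is a Sunday, so the first Sunday is April 1 and the fourth is April 22.
1 September 2018 is a Saturday, so the first Sunday is September 2 and the third is September 16.
At the standard offset (UTC+08:00), 05:45 UTC + 8h = 13:45 Lumvik Territory standard time.
The standard-time date in Lumvik Territory, 26 April 2018, falls between 22 April and 16 September, so daylight saving is in effect and Lumvik Territory is at UTC+09:00.
05:45 UTC + 9h = 14:45 Lumvik Territory.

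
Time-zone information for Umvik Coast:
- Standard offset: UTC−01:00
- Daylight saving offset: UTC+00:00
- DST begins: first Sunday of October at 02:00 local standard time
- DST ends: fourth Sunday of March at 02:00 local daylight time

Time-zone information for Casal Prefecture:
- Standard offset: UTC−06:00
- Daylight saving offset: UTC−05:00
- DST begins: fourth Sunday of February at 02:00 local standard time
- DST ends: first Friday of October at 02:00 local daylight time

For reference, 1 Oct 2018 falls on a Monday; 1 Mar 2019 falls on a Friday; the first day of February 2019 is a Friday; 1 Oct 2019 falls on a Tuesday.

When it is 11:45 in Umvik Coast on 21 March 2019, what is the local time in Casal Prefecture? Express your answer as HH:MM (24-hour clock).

06:45

1 October 2018 is a Monday, so the first Sunday is October 7.
1 March 2019 is a Friday, so the first Sunday is March 3 and the fourth is March 24.
Daylight saving runs 7 October 2018 – 24 March 2019; 21 March 2019 is inside that window, so Umvik Coast is at UTC+00:00.
11:45 Umvik Coast − 0h = 11:45 UTC.
1 February 2019 is a Friday, so the first Sunday is February 3 and the fourth is February 24.
1 October 2019 is a Tuesday, so the first Friday is October 4.
At the standard offset (UTC−06:00), 11:45 UTC − 6h = 05:45 Casal Prefecture standard time.
The standard-time date in Casal Prefecture, 21 March 2019, falls between 24 February and 4 October, so daylight saving is in effect and Casal Prefecture is at UTC−05:00.
11:45 UTC − 5h = 06:45 Casal Prefecture.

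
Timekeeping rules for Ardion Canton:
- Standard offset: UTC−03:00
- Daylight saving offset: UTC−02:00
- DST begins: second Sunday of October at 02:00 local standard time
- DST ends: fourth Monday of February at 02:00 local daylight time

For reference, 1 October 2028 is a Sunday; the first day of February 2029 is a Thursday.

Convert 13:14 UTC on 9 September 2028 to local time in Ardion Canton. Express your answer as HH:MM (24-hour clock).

10:14

1 October 2028 is a Sunday, so the first Sunday is October 1 and the second is October 8.
1 February 2029 is a Thursday, so the first Monday is February 5 and the fourth is February 26.
At the standard offset (UTC−03:00), 13:14 UTC − 3h = 10:14 Ardion Canton standard time.
The standard-time date in Ardion Canton, 9 September 2028, does not fall between 8 October 2028 and 26 February 2029, so daylight saving is not in effect and Ardion Canton is at UTC−03:00.
13:14 UTC − 3h = 10:14 local.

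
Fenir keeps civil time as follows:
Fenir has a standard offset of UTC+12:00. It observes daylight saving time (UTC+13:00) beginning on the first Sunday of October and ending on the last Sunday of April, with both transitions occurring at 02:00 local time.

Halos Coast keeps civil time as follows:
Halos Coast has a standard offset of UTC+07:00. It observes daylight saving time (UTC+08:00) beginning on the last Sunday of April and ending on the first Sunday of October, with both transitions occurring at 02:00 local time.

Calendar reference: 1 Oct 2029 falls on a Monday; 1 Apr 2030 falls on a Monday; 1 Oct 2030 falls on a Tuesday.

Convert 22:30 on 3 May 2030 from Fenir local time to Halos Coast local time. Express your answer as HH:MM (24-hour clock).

1 October 2029 is a Monday, so the first Sunday is October 7.
1 April 2030 is a Monday, so Sundays fall on 7, 14, 21, 28; the last is April 28.
Daylight saving runs 7 October 2029 – 28 April 2030; 3 May 2030 is outside that window, so Fenir is on standard time at UTC+12:00.
22:30 Fenir − 12h = 10:30 UTC.
1 April 2030 is a Monday, so Sundays fall on 7, 14, 21, 28; the last is April 28.
1 October 2030 is a Tuesday, so the first Sunday is October 6.
At the standard offset (UTC+07:00), 10:30 UTC + 7h = 17:30 Halos Coast standard time.
The standard-time date in Halos Coast, 3 May 2030, falls between 28 April and 6 October, so daylight saving is in effect and Halos Coast is at UTC+08:00.
10:30 UTC + 8h = 18:30 Halos Coast.

18:30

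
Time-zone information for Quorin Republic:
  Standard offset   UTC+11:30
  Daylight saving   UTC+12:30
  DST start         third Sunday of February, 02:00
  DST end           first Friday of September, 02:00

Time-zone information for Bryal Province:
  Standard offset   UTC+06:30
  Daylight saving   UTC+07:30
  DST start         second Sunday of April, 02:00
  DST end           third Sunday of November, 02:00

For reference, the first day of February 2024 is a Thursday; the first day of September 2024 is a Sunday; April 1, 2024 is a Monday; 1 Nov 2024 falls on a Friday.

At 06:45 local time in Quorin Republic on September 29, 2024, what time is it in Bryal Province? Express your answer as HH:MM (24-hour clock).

02:45

1 February 2024 is a Thursday, so the first Sunday is February 4 and the third is February 18.
1 September 2024 is a Sunday, so the first Friday is September 6.
September 29, 2024 does not fall between 18 February and 6 September, so daylight saving is not in effect and Quorin Republic is at UTC+11:30.
06:45 Quorin Republic − 11h30m = 19:15 UTC (rolling into the previous day, 28 September 2024).
1 April 2024 is a Monday, so the first Sunday is April 7 and the second is April 14.
1 November 2024 is a Friday, so the first Sunday is November 3 and the third is November 17.
At the standard offset (UTC+06:30), 19:15 UTC + 6h30m = 01:45 Bryal Province standard time (rolling into the next day, 29 September 2024).
The standard-time date in Bryal Province, September 29, 2024, falls between 14 April and 17 November, so daylight saving is in effect and Bryal Province is at UTC+07:30.
19:15 UTC + 7h30m = 02:45 Bryal Province (rolling into the next day, 29 September 2024).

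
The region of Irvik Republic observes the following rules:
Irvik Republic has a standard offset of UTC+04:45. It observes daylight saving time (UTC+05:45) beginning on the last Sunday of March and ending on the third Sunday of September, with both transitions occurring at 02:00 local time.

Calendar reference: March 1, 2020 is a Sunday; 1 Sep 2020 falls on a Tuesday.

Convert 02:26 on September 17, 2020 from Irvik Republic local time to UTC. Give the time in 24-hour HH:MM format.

1 March 2020 is a Sunday, so Sundays fall on 1, 8, 15, 22, 29; the last is March 29.
1 September 2020 is a Tuesday, so the first Sunday is September 6 and the third is September 20.
Daylight saving runs 29 March – 20 September; September 17, 2020 is inside that window, so Irvik Republic is at UTC+05:45.
02:26 local − 5h45m = 20:41 UTC (rolling into the previous day, 16 September 2020).

20:41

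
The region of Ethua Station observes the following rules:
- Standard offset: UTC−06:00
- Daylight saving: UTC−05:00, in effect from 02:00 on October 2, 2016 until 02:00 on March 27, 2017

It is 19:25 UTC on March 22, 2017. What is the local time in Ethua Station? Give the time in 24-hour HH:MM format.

14:25

At the standard offset (UTC−06:00), 19:25 UTC − 6h = 13:25 Ethua Station standard time.
Daylight saving runs 2 October 2016 – 27 March 2017; the standard-time date in Ethua Station, March 22, 2017, is inside that window, so Ethua Station is at UTC−05:00.
19:25 UTC − 5h = 14:25 local.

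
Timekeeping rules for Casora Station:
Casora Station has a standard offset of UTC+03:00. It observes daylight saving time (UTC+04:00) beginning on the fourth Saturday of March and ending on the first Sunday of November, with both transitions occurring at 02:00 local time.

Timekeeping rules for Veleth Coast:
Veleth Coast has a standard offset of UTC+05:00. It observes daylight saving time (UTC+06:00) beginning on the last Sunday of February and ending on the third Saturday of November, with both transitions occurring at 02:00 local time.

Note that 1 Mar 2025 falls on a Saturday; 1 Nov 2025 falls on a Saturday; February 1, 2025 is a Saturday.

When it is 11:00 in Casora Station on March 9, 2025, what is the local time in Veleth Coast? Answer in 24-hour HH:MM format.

14:00

1 March 2025 is a Saturday, so the first Saturday is March 1 and the fourth is March 22.
1 November 2025 is a Saturday, so the first Sunday is November 2.
March 9, 2025 is outside the daylight-saving period (22 March – 2 November), so Casora Station is on standard time, UTC+03:00.
11:00 Casora Station − 3h = 08:00 UTC.
1 February 2025 is a Saturday, so Sundays fall on 2, 9, 16, 23; the last is February 23.
1 November 2025 is a Saturday, so the first Saturday is November 1 and the third is November 15.
At the standard offset (UTC+05:00), 08:00 UTC + 5h = 13:00 Veleth Coast standard time.
Daylight saving runs 23 February – 15 November; the standard-time date in Veleth Coast, March 9, 2025, is inside that window, so Veleth Coast is at UTC+06:00.
08:00 UTC + 6h = 14:00 Veleth Coast.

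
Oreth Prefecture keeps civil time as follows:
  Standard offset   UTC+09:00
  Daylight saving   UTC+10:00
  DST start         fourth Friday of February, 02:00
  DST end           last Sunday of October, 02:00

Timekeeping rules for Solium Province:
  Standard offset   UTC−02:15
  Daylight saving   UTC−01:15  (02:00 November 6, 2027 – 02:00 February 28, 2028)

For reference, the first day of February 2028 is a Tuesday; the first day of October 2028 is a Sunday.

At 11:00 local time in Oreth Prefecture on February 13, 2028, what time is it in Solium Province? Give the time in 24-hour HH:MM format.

00:45

1 February 2028 is a Tuesday, so the first Friday is February 4 and the fourth is February 25.
1 October 2028 is a Sunday, so Sundays fall on 1, 8, 15, 22, 29; the last is October 29.
February 13, 2028 is outside the daylight-saving period (25 February – 29 October), so Oreth Prefecture is on standard time, UTC+09:00.
11:00 Oreth Prefecture − 9h = 02:00 UTC.
At the standard offset (UTC−02:15), 02:00 UTC − 2h15m = 23:45 Solium Province standard time (rolling into the previous day, 12 February 2028).
The standard-time date in Solium Province, February 12, 2028, lies within the daylight-saving period (6 November 2027 – 28 February 2028), so Solium Province is on daylight time, UTC−01:15.
02:00 UTC − 1h15m = 00:45 Solium Province.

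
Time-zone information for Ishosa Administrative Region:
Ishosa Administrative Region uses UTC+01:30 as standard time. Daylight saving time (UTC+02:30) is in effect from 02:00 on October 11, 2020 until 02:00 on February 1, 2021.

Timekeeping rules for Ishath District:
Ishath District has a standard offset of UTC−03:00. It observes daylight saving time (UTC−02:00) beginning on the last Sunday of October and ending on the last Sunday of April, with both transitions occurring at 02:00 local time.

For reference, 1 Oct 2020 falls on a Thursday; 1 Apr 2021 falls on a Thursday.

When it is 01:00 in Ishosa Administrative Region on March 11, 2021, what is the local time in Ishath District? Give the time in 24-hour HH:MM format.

Daylight saving runs 11 October 2020 – 1 February 2021; March 11, 2021 is outside that window, so Ishosa Administrative Region is on standard time at UTC+01:30.
01:00 Ishosa Administrative Region − 1h30m = 23:30 UTC (rolling into the previous day, 10 March 2021).
1 October 2020 is a Thursday, so Sundays fall on 4, 11, 18, 25; the last is October 25.
1 April 2021 is a Thursday, so Sundays fall on 4, 11, 18, 25; the last is April 25.
At the standard offset (UTC−03:00), 23:30 UTC − 3h = 20:30 Ishath District standard time.
Daylight saving runs 25 October 2020 – 25 April 2021; the standard-time date in Ishath District, March 10, 2021, is inside that window, so Ishath District is at UTC−02:00.
23:30 UTC − 2h = 21:30 Ishath District.

21:30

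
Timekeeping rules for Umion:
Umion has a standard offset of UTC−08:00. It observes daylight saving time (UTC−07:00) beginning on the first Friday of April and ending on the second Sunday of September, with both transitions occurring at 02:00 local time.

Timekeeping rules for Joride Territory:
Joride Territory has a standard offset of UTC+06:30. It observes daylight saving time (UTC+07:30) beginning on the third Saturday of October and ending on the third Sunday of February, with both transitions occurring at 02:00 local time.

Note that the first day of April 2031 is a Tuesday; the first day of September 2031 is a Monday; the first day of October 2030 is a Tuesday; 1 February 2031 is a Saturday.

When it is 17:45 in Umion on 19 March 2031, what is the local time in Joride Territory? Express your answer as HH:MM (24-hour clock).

08:15

1 April 2031 is a Tuesday, so the first Friday is April 4.
1 September 2031 is a Monday, so the first Sunday is September 7 and the second is September 14.
19 March 2031 is outside the daylight-saving period (4 April – 14 September), so Umion is on standard time, UTC−08:00.
17:45 Umion + 8h = 01:45 UTC (rolling into the next day, 20 March 2031).
1 October 2030 is a Tuesday, so the first Saturday is October 5 and the third is October 19.
1 February 2031 is a Saturday, so the first Sunday is February 2 and the third is February 16.
At the standard offset (UTC+06:30), 01:45 UTC + 6h30m = 08:15 Joride Territory standard time.
The standard-time date in Joride Territory, 20 March 2031, does not fall between 19 October 2030 and 16 February 2031, so daylight saving is not in effect and Joride Territory is at UTC+06:30.
01:45 UTC + 6h30m = 08:15 Joride Territory.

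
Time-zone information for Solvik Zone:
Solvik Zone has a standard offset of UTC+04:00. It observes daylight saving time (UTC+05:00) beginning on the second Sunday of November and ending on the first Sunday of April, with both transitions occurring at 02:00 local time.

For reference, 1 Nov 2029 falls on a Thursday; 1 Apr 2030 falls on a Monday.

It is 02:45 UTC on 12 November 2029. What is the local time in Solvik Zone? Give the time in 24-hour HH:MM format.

07:45

1 November 2029 is a Thursday, so the first Sunday is November 4 and the second is November 11.
1 April 2030 is a Monday, so the first Sunday is April 7.
At the standard offset (UTC+04:00), 02:45 UTC + 4h = 06:45 Solvik Zone standard time.
Daylight saving runs 11 November 2029 – 7 April 2030; the standard-time date in Solvik Zone, 12 November 2029, is inside that window, so Solvik Zone is at UTC+05:00.
02:45 UTC + 5h = 07:45 local.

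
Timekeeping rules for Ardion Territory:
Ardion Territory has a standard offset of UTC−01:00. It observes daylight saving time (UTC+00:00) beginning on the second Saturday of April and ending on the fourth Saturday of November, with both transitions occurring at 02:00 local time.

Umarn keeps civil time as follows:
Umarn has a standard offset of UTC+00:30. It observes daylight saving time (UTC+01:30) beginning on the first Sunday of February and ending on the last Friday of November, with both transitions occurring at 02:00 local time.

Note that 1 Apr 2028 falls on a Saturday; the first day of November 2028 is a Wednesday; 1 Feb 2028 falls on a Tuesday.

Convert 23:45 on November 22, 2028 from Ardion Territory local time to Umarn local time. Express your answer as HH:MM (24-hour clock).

01:15

1 April 2028 is a Saturday, so the first Saturday is April 1 and the second is April 8.
1 November 2028 is a Wednesday, so the first Saturday is November 4 and the fourth is November 25.
November 22, 2028 falls between 8 April and 25 November, so daylight saving is in effect and Ardion Territory is at UTC+00:00.
23:45 Ardion Territory − 0h = 23:45 UTC.
1 February 2028 is a Tuesday, so the first Sunday is February 6.
1 November 2028 is a Wednesday, so Fridays fall on 3, 10, 17, 24; the last is November 24.
At the standard offset (UTC+00:30), 23:45 UTC + 0h30m = 00:15 Umarn standard time (rolling into the next day, 23 November 2028).
Daylight saving runs 6 February – 24 November; the standard-time date in Umarn, November 23, 2028, is inside that window, so Umarn is at UTC+01:30.
23:45 UTC + 1h30m = 01:15 Umarn (rolling into the next day, 23 November 2028).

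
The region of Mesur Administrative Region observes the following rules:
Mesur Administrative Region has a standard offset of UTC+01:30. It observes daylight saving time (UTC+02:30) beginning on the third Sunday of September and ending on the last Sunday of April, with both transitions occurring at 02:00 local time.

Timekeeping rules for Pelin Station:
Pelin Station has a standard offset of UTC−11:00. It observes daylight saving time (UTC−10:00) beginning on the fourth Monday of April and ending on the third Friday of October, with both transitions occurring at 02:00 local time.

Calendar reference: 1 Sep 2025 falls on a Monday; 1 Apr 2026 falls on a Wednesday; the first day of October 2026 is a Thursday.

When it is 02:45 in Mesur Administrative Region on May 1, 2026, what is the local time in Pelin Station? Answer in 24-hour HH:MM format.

1 September 2025 is a Monday, so the first Sunday is September 7 and the third is September 21.
1 April 2026 is a Wednesday, so Sundays fall on 5, 12, 19, 26; the last is April 26.
Daylight saving runs 21 September 2025 – 26 April 2026; May 1, 2026 is outside that window, so Mesur Administrative Region is on standard time at UTC+01:30.
02:45 Mesur Administrative Region − 1h30m = 01:15 UTC.
1 April 2026 is a Wednesday, so the first Monday is April 6 and the fourth is April 27.
1 October 2026 is a Thursday, so the first Friday is October 2 and the third is October 16.
At the standard offset (UTC−11:00), 01:15 UTC − 11h = 14:15 Pelin Station standard time (rolling into the previous day, 30 April 2026).
The standard-time date in Pelin Station, April 30, 2026, lies within the daylight-saving period (27 April – 16 October), so Pelin Station is on daylight time, UTC−10:00.
01:15 UTC − 10h = 15:15 Pelin Station (rolling into the previous day, 30 April 2026).

15:15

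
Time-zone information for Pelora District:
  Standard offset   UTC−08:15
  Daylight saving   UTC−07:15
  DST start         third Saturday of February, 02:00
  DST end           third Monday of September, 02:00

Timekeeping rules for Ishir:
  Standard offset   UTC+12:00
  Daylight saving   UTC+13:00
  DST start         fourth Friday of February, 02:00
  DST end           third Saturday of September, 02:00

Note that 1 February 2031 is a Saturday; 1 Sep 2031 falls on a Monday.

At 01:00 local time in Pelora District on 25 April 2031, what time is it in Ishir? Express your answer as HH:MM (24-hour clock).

1 February 2031 is a Saturday, so the first Saturday is February 1 and the third is February 15.
1 September 2031 is a Monday, so the first Monday is September 1 and the third is September 15.
Daylight saving runs 15 February – 15 September; 25 April 2031 is inside that window, so Pelora District is at UTC−07:15.
01:00 Pelora District + 7h15m = 08:15 UTC.
1 February 2031 is a Saturday, so the first Friday is February 7 and the fourth is February 28.
1 September 2031 is a Monday, so the first Saturday is September 6 and the third is September 20.
At the standard offset (UTC+12:00), 08:15 UTC + 12h = 20:15 Ishir standard time.
The standard-time date in Ishir, 25 April 2031, lies within the daylight-saving period (28 February – 20 September), so Ishir is on daylight time, UTC+13:00.
08:15 UTC + 13h = 21:15 Ishir.

21:15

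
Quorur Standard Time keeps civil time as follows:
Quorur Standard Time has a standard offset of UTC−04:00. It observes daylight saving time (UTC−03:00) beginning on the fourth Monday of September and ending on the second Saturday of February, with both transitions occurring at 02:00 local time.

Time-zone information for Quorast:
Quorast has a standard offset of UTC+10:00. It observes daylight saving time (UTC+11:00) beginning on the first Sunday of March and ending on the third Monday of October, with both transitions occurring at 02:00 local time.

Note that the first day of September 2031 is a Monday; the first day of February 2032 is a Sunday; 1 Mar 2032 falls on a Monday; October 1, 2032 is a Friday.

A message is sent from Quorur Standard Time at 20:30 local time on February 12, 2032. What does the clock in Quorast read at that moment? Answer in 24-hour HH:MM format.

1 September 2031 is a Monday, so the first Monday is September 1 and the fourth is September 22.
1 February 2032 is a Sunday, so the first Saturday is February 7 and the second is February 14.
Daylight saving runs 22 September 2031 – 14 February 2032; February 12, 2032 is inside that window, so Quorur Standard Time is at UTC−03:00.
20:30 Quorur Standard Time + 3h = 23:30 UTC.
1 March 2032 is a Monday, so the first Sunday is March 7.
1 October 2032 is a Friday, so the first Monday is October 4 and the third is October 18.
At the standard offset (UTC+10:00), 23:30 UTC + 10h = 09:30 Quorast standard time (rolling into the next day, 13 February 2032).
The standard-time date in Quorast, February 13, 2032, does not fall between 7 March and 18 October, so daylight saving is not in effect and Quorast is at UTC+10:00.
23:30 UTC + 10h = 09:30 Quorast (rolling into the next day, 13 February 2032).

09:30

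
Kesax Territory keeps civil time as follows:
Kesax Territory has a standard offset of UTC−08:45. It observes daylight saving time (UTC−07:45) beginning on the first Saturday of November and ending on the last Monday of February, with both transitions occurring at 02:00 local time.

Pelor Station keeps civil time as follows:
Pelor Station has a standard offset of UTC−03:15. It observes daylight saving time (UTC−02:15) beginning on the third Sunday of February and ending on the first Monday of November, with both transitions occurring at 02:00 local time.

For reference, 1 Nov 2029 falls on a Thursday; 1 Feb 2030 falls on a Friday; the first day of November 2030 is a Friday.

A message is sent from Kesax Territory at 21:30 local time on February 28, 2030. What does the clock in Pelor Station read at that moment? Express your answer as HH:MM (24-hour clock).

04:00

1 November 2029 is a Thursday, so the first Saturday is November 3.
1 February 2030 is a Friday, so Mondays fall on 4, 11, 18, 25; the last is February 25.
Daylight saving runs 3 November 2029 – 25 February 2030; February 28, 2030 is outside that window, so Kesax Territory is on standard time at UTC−08:45.
21:30 Kesax Territory + 8h45m = 06:15 UTC (rolling into the next day, 1 March 2030).
1 February 2030 is a Friday, so the first Sunday is February 3 and the third is February 17.
1 November 2030 is a Friday, so the first Monday is November 4.
At the standard offset (UTC−03:15), 06:15 UTC − 3h15m = 03:00 Pelor Station standard time.
Daylight saving runs 17 February – 4 November; the standard-time date in Pelor Station, March 1, 2030, is inside that window, so Pelor Station is at UTC−02:15.
06:15 UTC − 2h15m = 04:00 Pelor Station.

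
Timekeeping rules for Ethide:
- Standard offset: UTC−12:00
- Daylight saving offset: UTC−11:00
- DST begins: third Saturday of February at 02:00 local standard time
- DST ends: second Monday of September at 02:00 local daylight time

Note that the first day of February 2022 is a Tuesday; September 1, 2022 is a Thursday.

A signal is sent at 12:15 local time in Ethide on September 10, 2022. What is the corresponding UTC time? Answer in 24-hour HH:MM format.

23:15

1 February 2022 is a Tuesday, so the first Saturday is February 5 and the third is February 19.
1 September 2022 is a Thursday, so the first Monday is September 5 and the second is September 12.
September 10, 2022 lies within the daylight-saving period (19 February – 12 September), so Ethide is on daylight time, UTC−11:00.
12:15 local + 11h = 23:15 UTC.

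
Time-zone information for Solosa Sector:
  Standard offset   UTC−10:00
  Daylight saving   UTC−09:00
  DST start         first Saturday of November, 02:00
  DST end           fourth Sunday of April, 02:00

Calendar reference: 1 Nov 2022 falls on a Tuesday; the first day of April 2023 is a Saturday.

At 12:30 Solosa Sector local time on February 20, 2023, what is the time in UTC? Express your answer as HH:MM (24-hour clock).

21:30

1 November 2022 is a Tuesday, so the first Saturday is November 5.
1 April 2023 is a Saturday, so the first Sunday is April 2 and the fourth is April 23.
Daylight saving runs 5 November 2022 – 23 April 2023; February 20, 2023 is inside that window, so Solosa Sector is at UTC−09:00.
12:30 local + 9h = 21:30 UTC.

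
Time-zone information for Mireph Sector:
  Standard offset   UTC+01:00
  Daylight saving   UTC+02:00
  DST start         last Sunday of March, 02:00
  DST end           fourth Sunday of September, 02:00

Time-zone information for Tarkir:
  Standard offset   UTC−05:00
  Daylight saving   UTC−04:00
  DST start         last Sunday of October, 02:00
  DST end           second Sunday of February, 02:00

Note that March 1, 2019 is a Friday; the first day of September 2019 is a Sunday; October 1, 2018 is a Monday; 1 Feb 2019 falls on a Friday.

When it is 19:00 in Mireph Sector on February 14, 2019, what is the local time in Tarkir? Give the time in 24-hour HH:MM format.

13:00

1 March 2019 is a Friday, so Sundays fall on 3, 10, 17, 24, 31; the last is March 31.
1 September 2019 is a Sunday, so the first Sunday is September 1 and the fourth is September 22.
February 14, 2019 is outside the daylight-saving period (31 March – 22 September), so Mireph Sector is on standard time, UTC+01:00.
19:00 Mireph Sector − 1h = 18:00 UTC.
1 October 2018 is a Monday, so Sundays fall on 7, 14, 21, 28; the last is October 28.
1 February 2019 is a Friday, so the first Sunday is February 3 and the second is February 10.
At the standard offset (UTC−05:00), 18:00 UTC − 5h = 13:00 Tarkir standard time.
The standard-time date in Tarkir, February 14, 2019, is outside the daylight-saving period (28 October 2018 – 10 February 2019), so Tarkir is on standard time, UTC−05:00.
18:00 UTC − 5h = 13:00 Tarkir.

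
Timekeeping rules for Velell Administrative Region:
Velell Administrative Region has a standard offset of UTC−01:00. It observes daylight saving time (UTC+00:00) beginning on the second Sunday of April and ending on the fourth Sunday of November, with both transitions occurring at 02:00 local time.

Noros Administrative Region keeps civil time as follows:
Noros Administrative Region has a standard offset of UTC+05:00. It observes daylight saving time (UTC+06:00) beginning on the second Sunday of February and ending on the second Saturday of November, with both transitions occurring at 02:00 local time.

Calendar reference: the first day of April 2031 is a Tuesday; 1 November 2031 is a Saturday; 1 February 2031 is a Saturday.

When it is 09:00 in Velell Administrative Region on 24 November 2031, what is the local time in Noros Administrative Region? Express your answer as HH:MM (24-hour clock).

15:00

1 April 2031 is a Tuesday, so the first Sunday is April 6 and the second is April 13.
1 November 2031 is a Saturday, so the first Sunday is November 2 and the fourth is November 23.
24 November 2031 does not fall between 13 April and 23 November, so daylight saving is not in effect and Velell Administrative Region is at UTC−01:00.
09:00 Velell Administrative Region + 1h = 10:00 UTC.
1 February 2031 is a Saturday, so the first Sunday is February 2 and the second is February 9.
1 November 2031 is a Saturday, so the first Saturday is November 1 and the second is November 8.
At the standard offset (UTC+05:00), 10:00 UTC + 5h = 15:00 Noros Administrative Region standard time.
The standard-time date in Noros Administrative Region, 24 November 2031, is outside the daylight-saving period (9 February – 8 November), so Noros Administrative Region is on standard time, UTC+05:00.
10:00 UTC + 5h = 15:00 Noros Administrative Region.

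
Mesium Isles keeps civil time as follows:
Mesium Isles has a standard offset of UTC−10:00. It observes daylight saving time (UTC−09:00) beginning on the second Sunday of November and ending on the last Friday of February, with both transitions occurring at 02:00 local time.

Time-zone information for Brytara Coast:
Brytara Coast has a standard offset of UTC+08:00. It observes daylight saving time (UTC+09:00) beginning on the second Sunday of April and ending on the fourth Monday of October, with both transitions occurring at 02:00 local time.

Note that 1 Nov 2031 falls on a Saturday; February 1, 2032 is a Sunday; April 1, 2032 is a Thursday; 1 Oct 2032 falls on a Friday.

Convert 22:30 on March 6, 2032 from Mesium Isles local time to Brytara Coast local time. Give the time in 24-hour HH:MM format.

16:30

1 November 2031 is a Saturday, so the first Sunday is November 2 and the second is November 9.
1 February 2032 is a Sunday, so Fridays fall on 6, 13, 20, 27; the last is February 27.
March 6, 2032 does not fall between 9 November 2031 and 27 February 2032, so daylight saving is not in effect and Mesium Isles is at UTC−10:00.
22:30 Mesium Isles + 10h = 08:30 UTC (rolling into the next day, 7 March 2032).
1 April 2032 is a Thursday, so the first Sunday is April 4 and the second is April 11.
1 October 2032 is a Friday, so the first Monday is October 4 and the fourth is October 25.
At the standard offset (UTC+08:00), 08:30 UTC + 8h = 16:30 Brytara Coast standard time.
The standard-time date in Brytara Coast, March 7, 2032, is outside the daylight-saving period (11 April – 25 October), so Brytara Coast is on standard time, UTC+08:00.
08:30 UTC + 8h = 16:30 Brytara Coast.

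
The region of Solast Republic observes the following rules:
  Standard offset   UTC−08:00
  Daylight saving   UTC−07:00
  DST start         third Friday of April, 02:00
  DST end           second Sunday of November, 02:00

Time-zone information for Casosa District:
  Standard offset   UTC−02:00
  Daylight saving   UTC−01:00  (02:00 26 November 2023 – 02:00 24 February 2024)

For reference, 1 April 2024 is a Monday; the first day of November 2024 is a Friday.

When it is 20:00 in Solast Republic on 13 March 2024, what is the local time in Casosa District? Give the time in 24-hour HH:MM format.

02:00

1 April 2024 is a Monday, so the first Friday is April 5 and the third is April 19.
1 November 2024 is a Friday, so the first Sunday is November 3 and the second is November 10.
Daylight saving runs 19 April – 10 November; 13 March 2024 is outside that window, so Solast Republic is on standard time at UTC−08:00.
20:00 Solast Republic + 8h = 04:00 UTC (rolling into the next day, 14 March 2024).
At the standard offset (UTC−02:00), 04:00 UTC − 2h = 02:00 Casosa District standard time.
The standard-time date in Casosa District, 14 March 2024, does not fall between 26 November 2023 and 24 February 2024, so daylight saving is not in effect and Casosa District is at UTC−02:00.
04:00 UTC − 2h = 02:00 Casosa District.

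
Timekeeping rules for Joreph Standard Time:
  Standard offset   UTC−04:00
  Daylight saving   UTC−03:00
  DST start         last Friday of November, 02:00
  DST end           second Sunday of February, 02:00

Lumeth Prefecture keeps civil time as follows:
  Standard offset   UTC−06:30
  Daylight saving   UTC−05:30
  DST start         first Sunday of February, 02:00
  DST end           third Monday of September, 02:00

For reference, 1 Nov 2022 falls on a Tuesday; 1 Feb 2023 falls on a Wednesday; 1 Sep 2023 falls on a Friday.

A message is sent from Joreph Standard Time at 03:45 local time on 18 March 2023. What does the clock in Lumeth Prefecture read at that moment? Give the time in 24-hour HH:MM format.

02:15

1 November 2022 is a Tuesday, so Fridays fall on 4, 11, 18, 25; the last is November 25.
1 February 2023 is a Wednesday, so the first Sunday is February 5 and the second is February 12.
Daylight saving runs 25 November 2022 – 12 February 2023; 18 March 2023 is outside that window, so Joreph Standard Time is on standard time at UTC−04:00.
03:45 Joreph Standard Time + 4h = 07:45 UTC.
1 February 2023 is a Wednesday, so the first Sunday is February 5.
1 September 2023 is a Friday, so the first Monday is September 4 and the third is September 18.
At the standard offset (UTC−06:30), 07:45 UTC − 6h30m = 01:15 Lumeth Prefecture standard time.
The standard-time date in Lumeth Prefecture, 18 March 2023, falls between 5 February and 18 September, so daylight saving is in effect and Lumeth Prefecture is at UTC−05:30.
07:45 UTC − 5h30m = 02:15 Lumeth Prefecture.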